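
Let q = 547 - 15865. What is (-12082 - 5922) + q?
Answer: -33322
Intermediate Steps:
q = -15318
(-12082 - 5922) + q = (-12082 - 5922) - 15318 = -18004 - 15318 = -33322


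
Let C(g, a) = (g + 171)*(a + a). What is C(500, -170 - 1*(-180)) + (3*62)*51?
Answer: 22906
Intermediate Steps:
C(g, a) = 2*a*(171 + g) (C(g, a) = (171 + g)*(2*a) = 2*a*(171 + g))
C(500, -170 - 1*(-180)) + (3*62)*51 = 2*(-170 - 1*(-180))*(171 + 500) + (3*62)*51 = 2*(-170 + 180)*671 + 186*51 = 2*10*671 + 9486 = 13420 + 9486 = 22906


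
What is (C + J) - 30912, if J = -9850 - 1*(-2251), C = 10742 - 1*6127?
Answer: -33896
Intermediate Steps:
C = 4615 (C = 10742 - 6127 = 4615)
J = -7599 (J = -9850 + 2251 = -7599)
(C + J) - 30912 = (4615 - 7599) - 30912 = -2984 - 30912 = -33896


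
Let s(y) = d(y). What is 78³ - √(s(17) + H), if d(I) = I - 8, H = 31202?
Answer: 474552 - 23*√59 ≈ 4.7438e+5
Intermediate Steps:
d(I) = -8 + I
s(y) = -8 + y
78³ - √(s(17) + H) = 78³ - √((-8 + 17) + 31202) = 474552 - √(9 + 31202) = 474552 - √31211 = 474552 - 23*√59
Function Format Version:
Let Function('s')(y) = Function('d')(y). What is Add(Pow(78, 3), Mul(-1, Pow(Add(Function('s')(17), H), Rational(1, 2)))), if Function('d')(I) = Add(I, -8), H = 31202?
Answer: Add(474552, Mul(-23, Pow(59, Rational(1, 2)))) ≈ 4.7438e+5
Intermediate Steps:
Function('d')(I) = Add(-8, I)
Function('s')(y) = Add(-8, y)
Add(Pow(78, 3), Mul(-1, Pow(Add(Function('s')(17), H), Rational(1, 2)))) = Add(Pow(78, 3), Mul(-1, Pow(Add(Add(-8, 17), 31202), Rational(1, 2)))) = Add(474552, Mul(-1, Pow(Add(9, 31202), Rational(1, 2)))) = Add(474552, Mul(-1, Pow(31211, Rational(1, 2)))) = Add(474552, Mul(-1, Mul(23, Pow(59, Rational(1, 2))))) = Add(474552, Mul(-23, Pow(59, Rational(1, 2))))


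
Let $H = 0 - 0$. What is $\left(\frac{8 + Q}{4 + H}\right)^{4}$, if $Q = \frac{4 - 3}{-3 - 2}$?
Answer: $\frac{2313441}{160000} \approx 14.459$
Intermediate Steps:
$Q = - \frac{1}{5}$ ($Q = 1 \frac{1}{-5} = 1 \left(- \frac{1}{5}\right) = - \frac{1}{5} \approx -0.2$)
$H = 0$ ($H = 0 + 0 = 0$)
$\left(\frac{8 + Q}{4 + H}\right)^{4} = \left(\frac{8 - \frac{1}{5}}{4 + 0}\right)^{4} = \left(\frac{39}{5 \cdot 4}\right)^{4} = \left(\frac{39}{5} \cdot \frac{1}{4}\right)^{4} = \left(\frac{39}{20}\right)^{4} = \frac{2313441}{160000}$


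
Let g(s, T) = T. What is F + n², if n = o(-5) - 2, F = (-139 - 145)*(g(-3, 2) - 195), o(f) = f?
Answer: 54861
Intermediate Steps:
F = 54812 (F = (-139 - 145)*(2 - 195) = -284*(-193) = 54812)
n = -7 (n = -5 - 2 = -7)
F + n² = 54812 + (-7)² = 54812 + 49 = 54861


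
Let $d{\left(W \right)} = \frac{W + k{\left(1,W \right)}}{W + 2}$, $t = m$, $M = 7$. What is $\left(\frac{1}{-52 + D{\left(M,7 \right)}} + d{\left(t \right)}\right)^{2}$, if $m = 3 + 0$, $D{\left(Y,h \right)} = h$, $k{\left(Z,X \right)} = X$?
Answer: $\frac{2809}{2025} \approx 1.3872$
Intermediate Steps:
$m = 3$
$t = 3$
$d{\left(W \right)} = \frac{2 W}{2 + W}$ ($d{\left(W \right)} = \frac{W + W}{W + 2} = \frac{2 W}{2 + W}$)
$\left(\frac{1}{-52 + D{\left(M,7 \right)}} + d{\left(t \right)}\right)^{2} = \left(\frac{1}{-52 + 7} + 2 \cdot 3 \frac{1}{2 + 3}\right)^{2} = \left(\frac{1}{-45} + 2 \cdot 3 \cdot \frac{1}{5}\right)^{2} = \left(- \frac{1}{45} + 2 \cdot 3 \cdot \frac{1}{5}\right)^{2} = \left(- \frac{1}{45} + \frac{6}{5}\right)^{2} = \left(\frac{53}{45}\right)^{2} = \frac{2809}{2025}$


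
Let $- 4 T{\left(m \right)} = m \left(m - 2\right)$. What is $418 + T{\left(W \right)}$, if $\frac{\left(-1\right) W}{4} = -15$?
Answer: $-452$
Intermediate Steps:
$W = 60$ ($W = \left(-4\right) \left(-15\right) = 60$)
$T{\left(m \right)} = - \frac{m \left(-2 + m\right)}{4}$ ($T{\left(m \right)} = - \frac{m \left(m - 2\right)}{4} = - \frac{m \left(-2 + m\right)}{4}$)
$418 + T{\left(W \right)} = 418 + \frac{1}{4} \cdot 60 \left(2 - 60\right) = 418 + \frac{1}{4} \cdot 60 \left(-58\right) = 418 - 870 = -452$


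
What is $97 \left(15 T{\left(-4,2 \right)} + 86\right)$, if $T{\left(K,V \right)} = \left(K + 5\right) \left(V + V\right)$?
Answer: $14162$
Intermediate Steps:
$T{\left(K,V \right)} = 2 V \left(5 + K\right)$ ($T{\left(K,V \right)} = \left(5 + K\right) 2 V = 2 V \left(5 + K\right)$)
$97 \left(15 T{\left(-4,2 \right)} + 86\right) = 97 \left(15 \cdot 2 \cdot 2 \left(5 - 4\right) + 86\right) = 97 \left(15 \cdot 2 \cdot 2 \cdot 1 + 86\right) = 97 \left(15 \cdot 4 + 86\right) = 97 \left(60 + 86\right) = 97 \cdot 146 = 14162$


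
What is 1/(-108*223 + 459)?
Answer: -1/23625 ≈ -4.2328e-5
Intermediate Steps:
1/(-108*223 + 459) = 1/(-24084 + 459) = 1/(-23625) = -1/23625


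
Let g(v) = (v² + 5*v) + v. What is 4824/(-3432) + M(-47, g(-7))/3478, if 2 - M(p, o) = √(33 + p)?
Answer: -349396/248677 - I*√14/3478 ≈ -1.405 - 0.0010758*I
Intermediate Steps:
g(v) = v² + 6*v
M(p, o) = 2 - √(33 + p)
4824/(-3432) + M(-47, g(-7))/3478 = 4824/(-3432) + (2 - √(33 - 47))/3478 = 4824*(-1/3432) + (2 - √(-14))*(1/3478) = -201/143 + (2 - I*√14)*(1/3478) = -201/143 + (1/1739 - I*√14/3478) = -349396/248677 - I*√14/3478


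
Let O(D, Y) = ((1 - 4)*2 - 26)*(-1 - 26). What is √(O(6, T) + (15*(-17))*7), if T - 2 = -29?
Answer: I*√921 ≈ 30.348*I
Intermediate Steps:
T = -27 (T = 2 - 29 = -27)
O(D, Y) = 864 (O(D, Y) = (-3*2 - 26)*(-27) = (-6 - 26)*(-27) = -32*(-27) = 864)
√(O(6, T) + (15*(-17))*7) = √(864 + (15*(-17))*7) = √(864 - 255*7) = √(864 - 1785) = √(-921) = I*√921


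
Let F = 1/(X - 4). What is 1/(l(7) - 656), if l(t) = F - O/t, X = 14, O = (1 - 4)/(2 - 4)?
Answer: -35/22964 ≈ -0.0015241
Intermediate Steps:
O = 3/2 (O = -3/(-2) = -3*(-1/2) = 3/2 ≈ 1.5000)
F = 1/10 (F = 1/(14 - 4) = 1/10 ≈ 0.10000)
l(t) = 1/10 - 3/(2*t)
1/(l(7) - 656) = 1/((1/10)*(-15 + 7)/7 - 656) = 1/((1/10)*(1/7)*(-8) - 656) = 1/(-4/35 - 656) = 1/(-22964/35) = -35/22964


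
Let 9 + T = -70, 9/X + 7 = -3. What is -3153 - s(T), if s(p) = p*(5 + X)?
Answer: -28291/10 ≈ -2829.1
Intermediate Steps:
X = -9/10 (X = 9/(-7 - 3) = 9/(-10) = 9*(-⅒) = -9/10 ≈ -0.90000)
T = -79 (T = -9 - 70 = -79)
s(p) = 41*p/10 (s(p) = p*(5 - 9/10) = p*(41/10) = 41*p/10)
-3153 - s(T) = -3153 - 41*(-79)/10 = -3153 - 1*(-3239/10) = -3153 + 3239/10 = -28291/10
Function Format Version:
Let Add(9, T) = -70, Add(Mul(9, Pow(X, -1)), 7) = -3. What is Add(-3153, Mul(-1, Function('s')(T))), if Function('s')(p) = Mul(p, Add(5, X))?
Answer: Rational(-28291, 10) ≈ -2829.1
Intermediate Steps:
X = Rational(-9, 10) (X = Mul(9, Pow(Add(-7, -3), -1)) = Mul(9, Pow(-10, -1)) = Mul(9, Rational(-1, 10)) = Rational(-9, 10) ≈ -0.90000)
T = -79 (T = Add(-9, -70) = -79)
Function('s')(p) = Mul(Rational(41, 10), p) (Function('s')(p) = Mul(p, Add(5, Rational(-9, 10))) = Mul(p, Rational(41, 10)) = Mul(Rational(41, 10), p))
Add(-3153, Mul(-1, Function('s')(T))) = Add(-3153, Mul(-1, Mul(Rational(41, 10), -79))) = Add(-3153, Mul(-1, Rational(-3239, 10))) = Add(-3153, Rational(3239, 10)) = Rational(-28291, 10)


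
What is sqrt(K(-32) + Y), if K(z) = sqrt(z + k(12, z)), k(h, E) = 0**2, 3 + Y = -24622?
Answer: sqrt(-24625 + 4*I*sqrt(2)) ≈ 0.018 + 156.92*I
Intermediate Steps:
Y = -24625 (Y = -3 - 24622 = -24625)
k(h, E) = 0
K(z) = sqrt(z) (K(z) = sqrt(z + 0) = sqrt(z))
sqrt(K(-32) + Y) = sqrt(sqrt(-32) - 24625) = sqrt(4*I*sqrt(2) - 24625) = sqrt(-24625 + 4*I*sqrt(2))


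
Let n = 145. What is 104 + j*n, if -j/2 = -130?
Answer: 37804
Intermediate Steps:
j = 260 (j = -2*(-130) = 260)
104 + j*n = 104 + 260*145 = 104 + 37700 = 37804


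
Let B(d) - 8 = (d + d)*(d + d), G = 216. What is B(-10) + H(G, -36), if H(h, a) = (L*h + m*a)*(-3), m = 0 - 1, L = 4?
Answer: -2292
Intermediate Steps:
m = -1
B(d) = 8 + 4*d² (B(d) = 8 + (d + d)*(d + d) = 8 + (2*d)*(2*d) = 8 + 4*d²)
H(h, a) = -12*h + 3*a (H(h, a) = (4*h - a)*(-3) = (-a + 4*h)*(-3) = -12*h + 3*a)
B(-10) + H(G, -36) = (8 + 4*(-10)²) + (-12*216 + 3*(-36)) = (8 + 4*100) + (-2592 - 108) = (8 + 400) - 2700 = 408 - 2700 = -2292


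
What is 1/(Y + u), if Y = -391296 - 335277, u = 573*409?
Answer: -1/492216 ≈ -2.0316e-6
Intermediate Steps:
u = 234357
Y = -726573
1/(Y + u) = 1/(-726573 + 234357) = 1/(-492216) = -1/492216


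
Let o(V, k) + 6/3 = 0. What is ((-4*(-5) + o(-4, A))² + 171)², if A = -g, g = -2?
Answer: 245025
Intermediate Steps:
A = 2 (A = -1*(-2) = 2)
o(V, k) = -2 (o(V, k) = -2 + 0 = -2)
((-4*(-5) + o(-4, A))² + 171)² = ((-4*(-5) - 2)² + 171)² = ((20 - 2)² + 171)² = (18² + 171)² = (324 + 171)² = 495² = 245025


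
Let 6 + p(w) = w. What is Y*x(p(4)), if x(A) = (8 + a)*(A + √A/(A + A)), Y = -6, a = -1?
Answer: 84 + 21*I*√2/2 ≈ 84.0 + 14.849*I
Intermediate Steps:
p(w) = -6 + w
x(A) = 7*A + 7/(2*√A) (x(A) = (8 - 1)*(A + √A/(A + A)) = 7*(A + √A/((2*A))) = 7*(A + (1/(2*A))*√A) = 7*(A + 1/(2*√A)) = 7*A + 7/(2*√A))
Y*x(p(4)) = -6*(7*(-6 + 4) + 7/(2*√(-6 + 4))) = -6*(7*(-2) + 7/(2*√(-2))) = -6*(-14 + 7*(-I*√2/2)/2) = -6*(-14 - 7*I*√2/4) = 84 + 21*I*√2/2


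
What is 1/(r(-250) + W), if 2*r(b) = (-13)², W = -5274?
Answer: -2/10379 ≈ -0.00019270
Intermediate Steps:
r(b) = 169/2 (r(b) = (½)*(-13)² = (½)*169 = 169/2)
1/(r(-250) + W) = 1/(169/2 - 5274) = 1/(-10379/2) = -2/10379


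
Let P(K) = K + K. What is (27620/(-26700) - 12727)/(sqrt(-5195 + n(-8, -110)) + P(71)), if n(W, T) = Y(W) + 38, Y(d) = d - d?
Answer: -2412853492/33803535 + 16991926*I*sqrt(573)/11267845 ≈ -71.379 + 36.098*I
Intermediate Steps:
Y(d) = 0
n(W, T) = 38 (n(W, T) = 0 + 38 = 38)
P(K) = 2*K
(27620/(-26700) - 12727)/(sqrt(-5195 + n(-8, -110)) + P(71)) = (27620/(-26700) - 12727)/(sqrt(-5195 + 38) + 2*71) = (27620*(-1/26700) - 12727)/(sqrt(-5157) + 142) = (-1381/1335 - 12727)/(3*I*sqrt(573) + 142) = -16991926/(1335*(142 + 3*I*sqrt(573)))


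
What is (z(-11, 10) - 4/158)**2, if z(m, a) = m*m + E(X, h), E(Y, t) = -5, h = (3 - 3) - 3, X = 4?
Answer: 83942244/6241 ≈ 13450.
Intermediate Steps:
h = -3 (h = 0 - 3 = -3)
z(m, a) = -5 + m**2 (z(m, a) = m*m - 5 = m**2 - 5 = -5 + m**2)
(z(-11, 10) - 4/158)**2 = ((-5 + (-11)**2) - 4/158)**2 = ((-5 + 121) - 4*1/158)**2 = (116 - 2/79)**2 = (9162/79)**2 = 83942244/6241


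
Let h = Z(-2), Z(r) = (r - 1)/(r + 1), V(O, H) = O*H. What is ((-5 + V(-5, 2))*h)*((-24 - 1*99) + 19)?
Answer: 4680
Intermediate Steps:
V(O, H) = H*O
Z(r) = (-1 + r)/(1 + r)
h = 3 (h = (-1 - 2)/(1 - 2) = -3/(-1) = -1*(-3) = 3)
((-5 + V(-5, 2))*h)*((-24 - 1*99) + 19) = ((-5 + 2*(-5))*3)*((-24 - 1*99) + 19) = ((-5 - 10)*3)*((-24 - 99) + 19) = (-15*3)*(-123 + 19) = -45*(-104) = 4680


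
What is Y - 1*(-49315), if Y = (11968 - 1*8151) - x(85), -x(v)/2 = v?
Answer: 53302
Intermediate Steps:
x(v) = -2*v
Y = 3987 (Y = (11968 - 1*8151) - (-2)*85 = (11968 - 8151) - 1*(-170) = 3817 + 170 = 3987)
Y - 1*(-49315) = 3987 - 1*(-49315) = 3987 + 49315 = 53302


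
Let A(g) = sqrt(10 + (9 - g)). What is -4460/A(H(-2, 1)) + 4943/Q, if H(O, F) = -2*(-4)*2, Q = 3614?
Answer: 4943/3614 - 4460*sqrt(3)/3 ≈ -2573.6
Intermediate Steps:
H(O, F) = 16 (H(O, F) = 8*2 = 16)
A(g) = sqrt(19 - g)
-4460/A(H(-2, 1)) + 4943/Q = -4460/sqrt(19 - 1*16) + 4943/3614 = -4460/sqrt(19 - 16) + 4943*(1/3614) = -4460*sqrt(3)/3 + 4943/3614 = 4943/3614 - 4460*sqrt(3)/3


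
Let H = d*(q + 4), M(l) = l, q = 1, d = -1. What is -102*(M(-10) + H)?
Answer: 1530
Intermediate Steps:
H = -5 (H = -(1 + 4) = -1*5 = -5)
-102*(M(-10) + H) = -102*(-10 - 5) = -102*(-15) = 1530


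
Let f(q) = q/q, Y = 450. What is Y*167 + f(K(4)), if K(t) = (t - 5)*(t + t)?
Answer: 75151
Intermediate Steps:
K(t) = 2*t*(-5 + t) (K(t) = (-5 + t)*(2*t) = 2*t*(-5 + t))
f(q) = 1
Y*167 + f(K(4)) = 450*167 + 1 = 75150 + 1 = 75151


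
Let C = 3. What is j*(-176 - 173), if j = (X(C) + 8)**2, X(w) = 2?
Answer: -34900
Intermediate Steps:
j = 100 (j = (2 + 8)**2 = 10**2 = 100)
j*(-176 - 173) = 100*(-176 - 173) = 100*(-349) = -34900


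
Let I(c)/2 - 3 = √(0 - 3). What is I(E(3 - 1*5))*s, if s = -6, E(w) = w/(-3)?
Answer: -36 - 12*I*√3 ≈ -36.0 - 20.785*I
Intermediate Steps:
E(w) = -w/3 (E(w) = w*(-⅓) = -w/3)
I(c) = 6 + 2*I*√3 (I(c) = 6 + 2*√(0 - 3) = 6 + 2*√(-3) = 6 + 2*(I*√3) = 6 + 2*I*√3)
I(E(3 - 1*5))*s = (6 + 2*I*√3)*(-6) = -36 - 12*I*√3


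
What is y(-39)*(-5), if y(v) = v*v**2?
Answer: 296595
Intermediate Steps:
y(v) = v**3
y(-39)*(-5) = (-39)**3*(-5) = -59319*(-5) = 296595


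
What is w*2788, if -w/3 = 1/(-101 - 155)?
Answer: 2091/64 ≈ 32.672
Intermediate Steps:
w = 3/256 (w = -3/(-101 - 155) = -3/(-256) = -3*(-1/256) = 3/256 ≈ 0.011719)
w*2788 = (3/256)*2788 = 2091/64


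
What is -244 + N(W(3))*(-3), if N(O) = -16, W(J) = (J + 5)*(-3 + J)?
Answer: -196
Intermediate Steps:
W(J) = (-3 + J)*(5 + J) (W(J) = (5 + J)*(-3 + J) = (-3 + J)*(5 + J))
-244 + N(W(3))*(-3) = -244 - 16*(-3) = -244 + 48 = -196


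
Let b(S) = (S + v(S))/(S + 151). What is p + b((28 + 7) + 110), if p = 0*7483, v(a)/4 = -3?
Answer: 133/296 ≈ 0.44932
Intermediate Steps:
v(a) = -12 (v(a) = 4*(-3) = -12)
b(S) = (-12 + S)/(151 + S) (b(S) = (S - 12)/(S + 151) = (-12 + S)/(151 + S))
p = 0
p + b((28 + 7) + 110) = 0 + (-12 + ((28 + 7) + 110))/(151 + ((28 + 7) + 110)) = 0 + (-12 + (35 + 110))/(151 + (35 + 110)) = 0 + (-12 + 145)/(151 + 145) = 0 + 133/296 = 133/296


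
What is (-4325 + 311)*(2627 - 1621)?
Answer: -4038084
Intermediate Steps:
(-4325 + 311)*(2627 - 1621) = -4014*1006 = -4038084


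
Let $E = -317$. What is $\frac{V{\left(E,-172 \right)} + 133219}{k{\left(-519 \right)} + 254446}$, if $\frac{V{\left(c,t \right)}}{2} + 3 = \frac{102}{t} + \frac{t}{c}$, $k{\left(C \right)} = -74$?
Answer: $\frac{453956257}{866836183} \approx 0.52369$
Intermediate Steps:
$V{\left(c,t \right)} = -6 + \frac{204}{t} + \frac{2 t}{c}$ ($V{\left(c,t \right)} = -6 + 2 \left(\frac{102}{t} + \frac{t}{c}\right) = -6 + \left(\frac{204}{t} + \frac{2 t}{c}\right) = -6 + \frac{204}{t} + \frac{2 t}{c}$)
$\frac{V{\left(E,-172 \right)} + 133219}{k{\left(-519 \right)} + 254446} = \frac{\left(-6 + \frac{204}{-172} + 2 \left(-172\right) \frac{1}{-317}\right) + 133219}{-74 + 254446} = \frac{\left(-6 + 204 \left(- \frac{1}{172}\right) + 2 \left(-172\right) \left(- \frac{1}{317}\right)\right) + 133219}{254372} = \left(\left(-6 - \frac{51}{43} + \frac{344}{317}\right) + 133219\right) \frac{1}{254372} = \left(- \frac{83161}{13631} + 133219\right) \frac{1}{254372} = \frac{1815825028}{13631} \cdot \frac{1}{254372} = \frac{453956257}{866836183}$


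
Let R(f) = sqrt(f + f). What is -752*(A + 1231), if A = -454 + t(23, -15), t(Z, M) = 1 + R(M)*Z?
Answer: -585056 - 17296*I*sqrt(30) ≈ -5.8506e+5 - 94734.0*I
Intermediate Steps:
R(f) = sqrt(2)*sqrt(f) (R(f) = sqrt(2*f) = sqrt(2)*sqrt(f))
t(Z, M) = 1 + Z*sqrt(2)*sqrt(M) (t(Z, M) = 1 + (sqrt(2)*sqrt(M))*Z = 1 + Z*sqrt(2)*sqrt(M))
A = -453 + 23*I*sqrt(30) (A = -454 + (1 + 23*sqrt(2)*sqrt(-15)) = -454 + (1 + 23*sqrt(2)*(I*sqrt(15))) = -454 + (1 + 23*I*sqrt(30)) = -453 + 23*I*sqrt(30) ≈ -453.0 + 125.98*I)
-752*(A + 1231) = -752*((-453 + 23*I*sqrt(30)) + 1231) = -752*(778 + 23*I*sqrt(30)) = -585056 - 17296*I*sqrt(30)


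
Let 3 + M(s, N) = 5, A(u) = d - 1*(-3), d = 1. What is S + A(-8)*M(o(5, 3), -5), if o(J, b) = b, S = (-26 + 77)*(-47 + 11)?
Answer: -1828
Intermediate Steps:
S = -1836 (S = 51*(-36) = -1836)
A(u) = 4 (A(u) = 1 - 1*(-3) = 1 + 3 = 4)
M(s, N) = 2 (M(s, N) = -3 + 5 = 2)
S + A(-8)*M(o(5, 3), -5) = -1836 + 4*2 = -1836 + 8 = -1828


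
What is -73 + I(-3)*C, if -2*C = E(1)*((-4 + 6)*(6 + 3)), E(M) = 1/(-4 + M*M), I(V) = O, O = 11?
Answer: -40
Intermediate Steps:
I(V) = 11
E(M) = 1/(-4 + M²)
C = 3 (C = -(-4 + 6)*(6 + 3)/(2*(-4 + 1²)) = -2*9/(2*(-4 + 1)) = -18/(2*(-3)) = -(-1)*18/6 = -½*(-6) = 3)
-73 + I(-3)*C = -73 + 11*3 = -73 + 33 = -40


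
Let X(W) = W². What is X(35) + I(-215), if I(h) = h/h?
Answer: 1226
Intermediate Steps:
I(h) = 1
X(35) + I(-215) = 35² + 1 = 1225 + 1 = 1226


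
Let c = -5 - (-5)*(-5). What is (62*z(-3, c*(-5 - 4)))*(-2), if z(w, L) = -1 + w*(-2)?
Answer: -620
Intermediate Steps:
c = -30 (c = -5 - 1*25 = -5 - 25 = -30)
z(w, L) = -1 - 2*w
(62*z(-3, c*(-5 - 4)))*(-2) = (62*(-1 - 2*(-3)))*(-2) = (62*(-1 + 6))*(-2) = (62*5)*(-2) = 310*(-2) = -620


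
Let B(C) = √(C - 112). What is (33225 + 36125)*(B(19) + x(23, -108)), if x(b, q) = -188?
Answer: -13037800 + 69350*I*√93 ≈ -1.3038e+7 + 6.6879e+5*I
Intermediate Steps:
B(C) = √(-112 + C)
(33225 + 36125)*(B(19) + x(23, -108)) = (33225 + 36125)*(√(-112 + 19) - 188) = 69350*(√(-93) - 188) = 69350*(I*√93 - 188) = 69350*(-188 + I*√93) = -13037800 + 69350*I*√93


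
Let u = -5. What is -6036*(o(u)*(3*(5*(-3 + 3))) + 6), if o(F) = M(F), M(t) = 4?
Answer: -36216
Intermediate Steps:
o(F) = 4
-6036*(o(u)*(3*(5*(-3 + 3))) + 6) = -6036*(4*(3*(5*(-3 + 3))) + 6) = -6036*(4*(3*(5*0)) + 6) = -6036*(4*(3*0) + 6) = -6036*(4*0 + 6) = -6036*(0 + 6) = -6036*6 = -36216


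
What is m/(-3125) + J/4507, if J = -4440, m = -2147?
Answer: -4198471/14084375 ≈ -0.29809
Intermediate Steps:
m/(-3125) + J/4507 = -2147/(-3125) - 4440/4507 = -2147*(-1/3125) - 4440*1/4507 = 2147/3125 - 4440/4507 = -4198471/14084375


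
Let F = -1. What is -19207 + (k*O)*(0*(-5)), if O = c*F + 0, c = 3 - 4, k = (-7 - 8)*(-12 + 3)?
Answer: -19207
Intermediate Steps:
k = 135 (k = -15*(-9) = 135)
c = -1
O = 1 (O = -1*(-1) + 0 = 1 + 0 = 1)
-19207 + (k*O)*(0*(-5)) = -19207 + (135*1)*(0*(-5)) = -19207 + 135*0 = -19207 + 0 = -19207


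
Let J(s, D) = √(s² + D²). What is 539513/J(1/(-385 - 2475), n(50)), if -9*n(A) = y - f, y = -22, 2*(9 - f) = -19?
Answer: 1543007180*√165636901/165636901 ≈ 1.1989e+5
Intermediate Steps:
f = 37/2 (f = 9 - ½*(-19) = 9 + 19/2 = 37/2 ≈ 18.500)
n(A) = 9/2 (n(A) = -(-22 - 1*37/2)/9 = -(-22 - 37/2)/9 = -⅑*(-81/2) = 9/2)
J(s, D) = √(D² + s²)
539513/J(1/(-385 - 2475), n(50)) = 539513/(√((9/2)² + (1/(-385 - 2475))²)) = 539513/(√(81/4 + (1/(-2860))²)) = 539513/(√(81/4 + (-1/2860)²)) = 539513/(√(81/4 + 1/8179600)) = 539513/(√(165636901/8179600)) = 539513/((√165636901/2860)) = 539513*(2860*√165636901/165636901) = 1543007180*√165636901/165636901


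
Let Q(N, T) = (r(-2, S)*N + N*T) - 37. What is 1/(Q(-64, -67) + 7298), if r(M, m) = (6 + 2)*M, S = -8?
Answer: 1/12573 ≈ 7.9536e-5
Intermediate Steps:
r(M, m) = 8*M
Q(N, T) = -37 - 16*N + N*T (Q(N, T) = ((8*(-2))*N + N*T) - 37 = (-16*N + N*T) - 37 = -37 - 16*N + N*T)
1/(Q(-64, -67) + 7298) = 1/((-37 - 16*(-64) - 64*(-67)) + 7298) = 1/((-37 + 1024 + 4288) + 7298) = 1/(5275 + 7298) = 1/12573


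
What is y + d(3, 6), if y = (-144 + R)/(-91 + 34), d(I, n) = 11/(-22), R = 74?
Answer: 83/114 ≈ 0.72807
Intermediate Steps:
d(I, n) = -½ (d(I, n) = 11*(-1/22) = -½)
y = 70/57 (y = (-144 + 74)/(-91 + 34) = -70/(-57) = -70*(-1/57) = 70/57 ≈ 1.2281)
y + d(3, 6) = 70/57 - ½ = 83/114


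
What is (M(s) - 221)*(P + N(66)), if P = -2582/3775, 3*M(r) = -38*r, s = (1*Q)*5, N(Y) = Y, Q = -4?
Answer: 23917096/11325 ≈ 2111.9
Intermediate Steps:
s = -20 (s = (1*(-4))*5 = -4*5 = -20)
M(r) = -38*r/3 (M(r) = (-38*r)/3 = -38*r/3)
P = -2582/3775 (P = -2582*1/3775 = -2582/3775 ≈ -0.68397)
(M(s) - 221)*(P + N(66)) = (-38/3*(-20) - 221)*(-2582/3775 + 66) = (760/3 - 221)*(246568/3775) = (97/3)*(246568/3775) = 23917096/11325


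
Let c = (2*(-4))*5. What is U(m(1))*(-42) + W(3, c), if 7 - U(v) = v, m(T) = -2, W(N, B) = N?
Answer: -375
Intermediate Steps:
c = -40 (c = -8*5 = -40)
U(v) = 7 - v
U(m(1))*(-42) + W(3, c) = (7 - 1*(-2))*(-42) + 3 = (7 + 2)*(-42) + 3 = 9*(-42) + 3 = -378 + 3 = -375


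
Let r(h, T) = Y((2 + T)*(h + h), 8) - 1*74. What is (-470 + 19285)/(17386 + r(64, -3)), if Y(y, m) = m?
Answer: 3763/3464 ≈ 1.0863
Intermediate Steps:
r(h, T) = -66 (r(h, T) = 8 - 1*74 = 8 - 74 = -66)
(-470 + 19285)/(17386 + r(64, -3)) = (-470 + 19285)/(17386 - 66) = 18815/17320 = 18815*(1/17320) = 3763/3464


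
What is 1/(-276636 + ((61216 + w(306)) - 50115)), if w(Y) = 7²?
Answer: -1/265486 ≈ -3.7667e-6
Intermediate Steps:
w(Y) = 49
1/(-276636 + ((61216 + w(306)) - 50115)) = 1/(-276636 + ((61216 + 49) - 50115)) = 1/(-276636 + (61265 - 50115)) = 1/(-276636 + 11150) = 1/(-265486) = -1/265486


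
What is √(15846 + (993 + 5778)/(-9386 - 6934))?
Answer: √7326998555/680 ≈ 125.88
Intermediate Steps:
√(15846 + (993 + 5778)/(-9386 - 6934)) = √(15846 + 6771/(-16320)) = √(15846 + 6771*(-1/16320)) = √(15846 - 2257/5440) = √(86199983/5440) = √7326998555/680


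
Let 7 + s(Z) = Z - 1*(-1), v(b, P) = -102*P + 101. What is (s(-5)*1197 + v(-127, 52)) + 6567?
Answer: -11803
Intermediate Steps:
v(b, P) = 101 - 102*P
s(Z) = -6 + Z (s(Z) = -7 + (Z - 1*(-1)) = -7 + (Z + 1) = -7 + (1 + Z) = -6 + Z)
(s(-5)*1197 + v(-127, 52)) + 6567 = ((-6 - 5)*1197 + (101 - 102*52)) + 6567 = (-11*1197 + (101 - 5304)) + 6567 = (-13167 - 5203) + 6567 = -18370 + 6567 = -11803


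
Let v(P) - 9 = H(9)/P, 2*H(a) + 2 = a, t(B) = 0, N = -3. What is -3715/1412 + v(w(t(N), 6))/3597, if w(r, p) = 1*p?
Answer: -20023985/7618446 ≈ -2.6284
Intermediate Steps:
H(a) = -1 + a/2
w(r, p) = p
v(P) = 9 + 7/(2*P) (v(P) = 9 + (-1 + (½)*9)/P = 9 + (-1 + 9/2)/P = 9 + 7/(2*P))
-3715/1412 + v(w(t(N), 6))/3597 = -3715/1412 + (9 + (7/2)/6)/3597 = -3715*1/1412 + (9 + (7/2)*(⅙))*(1/3597) = -3715/1412 + (9 + 7/12)*(1/3597) = -3715/1412 + (115/12)*(1/3597) = -3715/1412 + 115/43164 = -20023985/7618446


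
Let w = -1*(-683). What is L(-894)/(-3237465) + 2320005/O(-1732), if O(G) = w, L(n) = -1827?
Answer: 357663630246/105294695 ≈ 3396.8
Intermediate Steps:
w = 683
O(G) = 683
L(-894)/(-3237465) + 2320005/O(-1732) = -1827/(-3237465) + 2320005/683 = -1827*(-1/3237465) + 2320005*(1/683) = 87/154165 + 2320005/683 = 357663630246/105294695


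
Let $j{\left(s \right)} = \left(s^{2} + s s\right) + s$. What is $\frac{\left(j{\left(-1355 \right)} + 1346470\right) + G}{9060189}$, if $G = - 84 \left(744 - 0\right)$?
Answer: $\frac{4954669}{9060189} \approx 0.54686$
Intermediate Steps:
$G = -62496$ ($G = - 84 \left(744 + 0\right) = \left(-84\right) 744 = -62496$)
$j{\left(s \right)} = s + 2 s^{2}$ ($j{\left(s \right)} = \left(s^{2} + s^{2}\right) + s = 2 s^{2} + s = s + 2 s^{2}$)
$\frac{\left(j{\left(-1355 \right)} + 1346470\right) + G}{9060189} = \frac{\left(- 1355 \left(1 + 2 \left(-1355\right)\right) + 1346470\right) - 62496}{9060189} = \left(\left(- 1355 \left(1 - 2710\right) + 1346470\right) - 62496\right) \frac{1}{9060189} = \left(\left(\left(-1355\right) \left(-2709\right) + 1346470\right) - 62496\right) \frac{1}{9060189} = \left(\left(3670695 + 1346470\right) - 62496\right) \frac{1}{9060189} = \left(5017165 - 62496\right) \frac{1}{9060189} = 4954669 \cdot \frac{1}{9060189} = \frac{4954669}{9060189}$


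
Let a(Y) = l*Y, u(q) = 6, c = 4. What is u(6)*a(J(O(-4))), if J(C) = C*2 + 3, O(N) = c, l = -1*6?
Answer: -396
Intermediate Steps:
l = -6
O(N) = 4
J(C) = 3 + 2*C (J(C) = 2*C + 3 = 3 + 2*C)
a(Y) = -6*Y
u(6)*a(J(O(-4))) = 6*(-6*(3 + 2*4)) = 6*(-6*(3 + 8)) = 6*(-6*11) = 6*(-66) = -396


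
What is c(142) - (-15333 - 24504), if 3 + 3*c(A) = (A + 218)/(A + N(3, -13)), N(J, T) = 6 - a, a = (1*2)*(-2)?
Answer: 756899/19 ≈ 39837.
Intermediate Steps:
a = -4 (a = 2*(-2) = -4)
N(J, T) = 10 (N(J, T) = 6 - 1*(-4) = 6 + 4 = 10)
c(A) = -1 + (218 + A)/(3*(10 + A)) (c(A) = -1 + ((A + 218)/(A + 10))/3 = -1 + ((218 + A)/(10 + A))/3 = -1 + (218 + A)/(3*(10 + A)))
c(142) - (-15333 - 24504) = 2*(94 - 1*142)/(3*(10 + 142)) - (-15333 - 24504) = (⅔)*(94 - 142)/152 - 1*(-39837) = (⅔)*(1/152)*(-48) + 39837 = -4/19 + 39837 = 756899/19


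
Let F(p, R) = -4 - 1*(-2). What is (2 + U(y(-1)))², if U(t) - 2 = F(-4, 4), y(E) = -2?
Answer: 4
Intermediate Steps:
F(p, R) = -2 (F(p, R) = -4 + 2 = -2)
U(t) = 0 (U(t) = 2 - 2 = 0)
(2 + U(y(-1)))² = (2 + 0)² = 2² = 4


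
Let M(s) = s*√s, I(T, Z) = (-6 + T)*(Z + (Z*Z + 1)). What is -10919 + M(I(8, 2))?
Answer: -10919 + 14*√14 ≈ -10867.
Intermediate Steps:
I(T, Z) = (-6 + T)*(1 + Z + Z²) (I(T, Z) = (-6 + T)*(Z + (Z² + 1)) = (-6 + T)*(Z + (1 + Z²)) = (-6 + T)*(1 + Z + Z²))
M(s) = s^(3/2)
-10919 + M(I(8, 2)) = -10919 + (-6 + 8 - 6*2 - 6*2² + 8*2 + 8*2²)^(3/2) = -10919 + (-6 + 8 - 12 - 6*4 + 16 + 8*4)^(3/2) = -10919 + (-6 + 8 - 12 - 24 + 16 + 32)^(3/2) = -10919 + 14^(3/2) = -10919 + 14*√14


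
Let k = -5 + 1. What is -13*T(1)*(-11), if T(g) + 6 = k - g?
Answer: -1573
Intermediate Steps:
k = -4
T(g) = -10 - g (T(g) = -6 + (-4 - g) = -10 - g)
-13*T(1)*(-11) = -13*(-10 - 1*1)*(-11) = -13*(-10 - 1)*(-11) = -13*(-11)*(-11) = 143*(-11) = -1573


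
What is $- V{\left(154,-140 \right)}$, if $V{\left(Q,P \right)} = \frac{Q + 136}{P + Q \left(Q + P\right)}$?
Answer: $- \frac{145}{1008} \approx -0.14385$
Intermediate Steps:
$V{\left(Q,P \right)} = \frac{136 + Q}{P + Q \left(P + Q\right)}$
$- V{\left(154,-140 \right)} = - \frac{136 + 154}{-140 + 154^{2} - 21560} = - \frac{290}{-140 + 23716 - 21560} = - \frac{290}{2016} = \left(-1\right) \frac{145}{1008} = - \frac{145}{1008}$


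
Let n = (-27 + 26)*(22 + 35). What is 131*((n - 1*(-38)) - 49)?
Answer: -8908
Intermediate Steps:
n = -57 (n = -1*57 = -57)
131*((n - 1*(-38)) - 49) = 131*((-57 - 1*(-38)) - 49) = 131*((-57 + 38) - 49) = 131*(-19 - 49) = 131*(-68) = -8908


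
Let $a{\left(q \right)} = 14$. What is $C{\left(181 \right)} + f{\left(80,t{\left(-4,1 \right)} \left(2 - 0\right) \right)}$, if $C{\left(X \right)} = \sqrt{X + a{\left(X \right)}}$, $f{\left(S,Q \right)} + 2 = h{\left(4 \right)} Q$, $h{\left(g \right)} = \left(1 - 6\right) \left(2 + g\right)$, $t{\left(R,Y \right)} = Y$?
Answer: $-62 + \sqrt{195} \approx -48.036$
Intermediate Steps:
$h{\left(g \right)} = -10 - 5 g$ ($h{\left(g \right)} = - 5 \left(2 + g\right) = -10 - 5 g$)
$f{\left(S,Q \right)} = -2 - 30 Q$ ($f{\left(S,Q \right)} = -2 + \left(-10 - 20\right) Q = -2 - 30 Q$)
$C{\left(X \right)} = \sqrt{14 + X}$ ($C{\left(X \right)} = \sqrt{X + 14} = \sqrt{14 + X}$)
$C{\left(181 \right)} + f{\left(80,t{\left(-4,1 \right)} \left(2 - 0\right) \right)} = \sqrt{14 + 181} - \left(2 + 30 \cdot 1 \left(2 - 0\right)\right) = \sqrt{195} - \left(2 + 30 \cdot 1 \left(2 + 0\right)\right) = \sqrt{195} - \left(2 + 30 \cdot 1 \cdot 2\right) = \sqrt{195} - 62 = -62 + \sqrt{195}$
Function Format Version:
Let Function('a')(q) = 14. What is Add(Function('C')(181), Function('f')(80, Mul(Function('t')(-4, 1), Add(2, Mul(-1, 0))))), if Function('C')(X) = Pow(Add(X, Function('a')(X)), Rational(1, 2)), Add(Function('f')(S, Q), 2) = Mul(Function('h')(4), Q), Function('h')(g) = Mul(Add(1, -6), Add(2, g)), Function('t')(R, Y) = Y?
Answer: Add(-62, Pow(195, Rational(1, 2))) ≈ -48.036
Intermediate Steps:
Function('h')(g) = Add(-10, Mul(-5, g)) (Function('h')(g) = Mul(-5, Add(2, g)) = Add(-10, Mul(-5, g)))
Function('f')(S, Q) = Add(-2, Mul(-30, Q)) (Function('f')(S, Q) = Add(-2, Mul(Add(-10, Mul(-5, 4)), Q)) = Add(-2, Mul(Add(-10, -20), Q)) = Add(-2, Mul(-30, Q)))
Function('C')(X) = Pow(Add(14, X), Rational(1, 2)) (Function('C')(X) = Pow(Add(X, 14), Rational(1, 2)) = Pow(Add(14, X), Rational(1, 2)))
Add(Function('C')(181), Function('f')(80, Mul(Function('t')(-4, 1), Add(2, Mul(-1, 0))))) = Add(Pow(Add(14, 181), Rational(1, 2)), Add(-2, Mul(-30, Mul(1, Add(2, Mul(-1, 0)))))) = Add(Pow(195, Rational(1, 2)), Add(-2, Mul(-30, Mul(1, Add(2, 0))))) = Add(Pow(195, Rational(1, 2)), Add(-2, Mul(-30, Mul(1, 2)))) = Add(Pow(195, Rational(1, 2)), Add(-2, Mul(-30, 2))) = Add(Pow(195, Rational(1, 2)), Add(-2, -60)) = Add(Pow(195, Rational(1, 2)), -62) = Add(-62, Pow(195, Rational(1, 2)))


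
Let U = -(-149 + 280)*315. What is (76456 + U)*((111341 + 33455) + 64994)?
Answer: 7382719890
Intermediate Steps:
U = -41265 (U = -131*315 = -1*41265 = -41265)
(76456 + U)*((111341 + 33455) + 64994) = (76456 - 41265)*((111341 + 33455) + 64994) = 35191*(144796 + 64994) = 35191*209790 = 7382719890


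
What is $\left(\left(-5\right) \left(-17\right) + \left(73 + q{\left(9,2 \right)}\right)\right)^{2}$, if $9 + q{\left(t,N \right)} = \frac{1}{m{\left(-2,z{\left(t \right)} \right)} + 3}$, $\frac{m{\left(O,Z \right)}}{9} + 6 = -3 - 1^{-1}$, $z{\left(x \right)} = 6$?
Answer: $\frac{168013444}{7569} \approx 22198.0$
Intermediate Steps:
$m{\left(O,Z \right)} = -90$ ($m{\left(O,Z \right)} = -54 + 9 \left(-3 - 1^{-1}\right) = -54 + 9 \left(-3 - 1\right) = -54 + 9 \left(-4\right) = -54 - 36 = -90$)
$q{\left(t,N \right)} = - \frac{784}{87}$ ($q{\left(t,N \right)} = -9 + \frac{1}{-90 + 3} = -9 + \frac{1}{-87} = -9 - \frac{1}{87} = - \frac{784}{87}$)
$\left(\left(-5\right) \left(-17\right) + \left(73 + q{\left(9,2 \right)}\right)\right)^{2} = \left(\left(-5\right) \left(-17\right) + \left(73 - \frac{784}{87}\right)\right)^{2} = \left(85 + \frac{5567}{87}\right)^{2} = \left(\frac{12962}{87}\right)^{2} = \frac{168013444}{7569}$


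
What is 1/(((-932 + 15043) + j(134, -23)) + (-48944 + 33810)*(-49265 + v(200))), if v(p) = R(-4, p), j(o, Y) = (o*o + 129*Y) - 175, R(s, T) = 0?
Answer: 1/745605435 ≈ 1.3412e-9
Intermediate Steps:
j(o, Y) = -175 + o² + 129*Y (j(o, Y) = (o² + 129*Y) - 175 = -175 + o² + 129*Y)
v(p) = 0
1/(((-932 + 15043) + j(134, -23)) + (-48944 + 33810)*(-49265 + v(200))) = 1/(((-932 + 15043) + (-175 + 134² + 129*(-23))) + (-48944 + 33810)*(-49265 + 0)) = 1/((14111 + (-175 + 17956 - 2967)) - 15134*(-49265)) = 1/((14111 + 14814) + 745576510) = 1/(28925 + 745576510) = 1/745605435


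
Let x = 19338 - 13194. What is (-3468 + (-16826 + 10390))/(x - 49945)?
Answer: 9904/43801 ≈ 0.22611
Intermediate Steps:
x = 6144
(-3468 + (-16826 + 10390))/(x - 49945) = (-3468 + (-16826 + 10390))/(6144 - 49945) = (-3468 - 6436)/(-43801) = -9904*(-1/43801) = 9904/43801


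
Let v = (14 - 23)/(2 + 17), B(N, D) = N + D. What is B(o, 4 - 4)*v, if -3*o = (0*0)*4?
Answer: 0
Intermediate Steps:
o = 0 (o = -0*0*4/3 = -0*4 = -1/3*0 = 0)
B(N, D) = D + N
v = -9/19 ≈ -0.47368
B(o, 4 - 4)*v = ((4 - 4) + 0)*(-9/19) = (0 + 0)*(-9/19) = 0*(-9/19) = 0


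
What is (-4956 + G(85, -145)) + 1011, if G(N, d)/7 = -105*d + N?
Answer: 103225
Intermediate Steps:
G(N, d) = -735*d + 7*N (G(N, d) = 7*(-105*d + N) = 7*(N - 105*d) = -735*d + 7*N)
(-4956 + G(85, -145)) + 1011 = (-4956 + (-735*(-145) + 7*85)) + 1011 = (-4956 + (106575 + 595)) + 1011 = (-4956 + 107170) + 1011 = 102214 + 1011 = 103225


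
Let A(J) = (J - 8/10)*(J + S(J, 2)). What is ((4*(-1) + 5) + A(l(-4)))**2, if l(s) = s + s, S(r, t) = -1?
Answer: 160801/25 ≈ 6432.0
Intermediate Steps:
l(s) = 2*s
A(J) = (-1 + J)*(-4/5 + J) (A(J) = (J - 8/10)*(J - 1) = (J - 8*1/10)*(-1 + J) = (J - 4/5)*(-1 + J) = (-4/5 + J)*(-1 + J) = (-1 + J)*(-4/5 + J))
((4*(-1) + 5) + A(l(-4)))**2 = ((4*(-1) + 5) + (4/5 + (2*(-4))**2 - 18*(-4)/5))**2 = ((-4 + 5) + (4/5 + (-8)**2 - 9/5*(-8)))**2 = (1 + (4/5 + 64 + 72/5))**2 = (1 + 396/5)**2 = (401/5)**2 = 160801/25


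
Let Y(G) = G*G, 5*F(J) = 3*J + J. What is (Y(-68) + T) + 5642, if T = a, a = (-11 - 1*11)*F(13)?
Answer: 50186/5 ≈ 10037.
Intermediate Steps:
F(J) = 4*J/5 (F(J) = (3*J + J)/5 = (4*J)/5 = 4*J/5)
a = -1144/5 (a = (-11 - 1*11)*((⅘)*13) = (-11 - 11)*(52/5) = -22*52/5 = -1144/5 ≈ -228.80)
T = -1144/5 ≈ -228.80
Y(G) = G²
(Y(-68) + T) + 5642 = ((-68)² - 1144/5) + 5642 = (4624 - 1144/5) + 5642 = 21976/5 + 5642 = 50186/5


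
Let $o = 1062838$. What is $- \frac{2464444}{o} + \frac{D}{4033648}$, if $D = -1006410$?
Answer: $- \frac{2752587600823}{1071778593256} \approx -2.5682$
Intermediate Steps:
$- \frac{2464444}{o} + \frac{D}{4033648} = - \frac{2464444}{1062838} - \frac{1006410}{4033648} = \left(-2464444\right) \frac{1}{1062838} - \frac{503205}{2016824} = - \frac{1232222}{531419} - \frac{503205}{2016824} = - \frac{2752587600823}{1071778593256}$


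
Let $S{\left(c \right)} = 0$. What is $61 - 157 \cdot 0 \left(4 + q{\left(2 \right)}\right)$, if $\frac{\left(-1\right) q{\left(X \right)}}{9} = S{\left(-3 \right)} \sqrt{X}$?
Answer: $61$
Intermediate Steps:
$q{\left(X \right)} = 0$ ($q{\left(X \right)} = - 9 \cdot 0 \sqrt{X} = \left(-9\right) 0 = 0$)
$61 - 157 \cdot 0 \left(4 + q{\left(2 \right)}\right) = 61 - 157 \cdot 0 \left(4 + 0\right) = 61 - 157 \cdot 0 \cdot 4 = 61 - 0 = 61 + 0 = 61$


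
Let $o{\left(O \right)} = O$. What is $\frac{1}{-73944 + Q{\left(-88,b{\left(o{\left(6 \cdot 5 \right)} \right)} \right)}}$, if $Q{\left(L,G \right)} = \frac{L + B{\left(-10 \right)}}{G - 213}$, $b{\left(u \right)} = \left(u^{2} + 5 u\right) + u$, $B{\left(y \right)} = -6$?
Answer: $- \frac{867}{64109542} \approx -1.3524 \cdot 10^{-5}$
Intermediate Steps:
$b{\left(u \right)} = u^{2} + 6 u$
$Q{\left(L,G \right)} = \frac{-6 + L}{-213 + G}$ ($Q{\left(L,G \right)} = \frac{L - 6}{G - 213} = \frac{-6 + L}{-213 + G}$)
$\frac{1}{-73944 + Q{\left(-88,b{\left(o{\left(6 \cdot 5 \right)} \right)} \right)}} = \frac{1}{-73944 + \frac{-6 - 88}{-213 + 6 \cdot 5 \left(6 + 6 \cdot 5\right)}} = \frac{1}{-73944 + \frac{1}{-213 + 30 \left(6 + 30\right)} \left(-94\right)} = \frac{1}{-73944 + \frac{1}{-213 + 30 \cdot 36} \left(-94\right)} = \frac{1}{-73944 + \frac{1}{-213 + 1080} \left(-94\right)} = \frac{1}{-73944 + \frac{1}{867} \left(-94\right)} = \frac{1}{-73944 - \frac{94}{867}} = \frac{1}{- \frac{64109542}{867}} = - \frac{867}{64109542}$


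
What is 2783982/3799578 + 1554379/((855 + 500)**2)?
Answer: 1836240800602/1162686699575 ≈ 1.5793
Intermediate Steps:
2783982/3799578 + 1554379/((855 + 500)**2) = 2783982*(1/3799578) + 1554379/(1355**2) = 463997/633263 + 1554379/1836025 = 1836240800602/1162686699575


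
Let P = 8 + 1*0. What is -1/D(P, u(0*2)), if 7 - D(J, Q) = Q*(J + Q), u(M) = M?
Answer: -⅐ ≈ -0.14286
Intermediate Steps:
P = 8 (P = 8 + 0 = 8)
D(J, Q) = 7 - Q*(J + Q)
-1/D(P, u(0*2)) = -1/(7 - (0*2)² - 1*8*0*2) = -1/(7 - 1*0² - 1*8*0) = -1/(7 - 1*0 + 0) = -1/(7 + 0 + 0) = -1/7 = -1*⅐ = -⅐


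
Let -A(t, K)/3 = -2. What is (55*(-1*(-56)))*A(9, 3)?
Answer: 18480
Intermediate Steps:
A(t, K) = 6 (A(t, K) = -3*(-2) = 6)
(55*(-1*(-56)))*A(9, 3) = (55*(-1*(-56)))*6 = (55*56)*6 = 3080*6 = 18480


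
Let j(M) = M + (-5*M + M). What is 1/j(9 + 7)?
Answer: -1/48 ≈ -0.020833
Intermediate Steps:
j(M) = -3*M (j(M) = M - 4*M = -3*M)
1/j(9 + 7) = 1/(-3*(9 + 7)) = 1/(-3*16) = 1/(-48) = -1/48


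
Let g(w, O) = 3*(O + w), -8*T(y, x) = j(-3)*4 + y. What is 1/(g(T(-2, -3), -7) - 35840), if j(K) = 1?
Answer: -4/143447 ≈ -2.7885e-5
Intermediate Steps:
T(y, x) = -1/2 - y/8 (T(y, x) = -(1*4 + y)/8 = -(4 + y)/8 = -1/2 - y/8)
g(w, O) = 3*O + 3*w
1/(g(T(-2, -3), -7) - 35840) = 1/((3*(-7) + 3*(-1/2 - 1/8*(-2))) - 35840) = 1/((-21 + 3*(-1/2 + 1/4)) - 35840) = 1/((-21 + 3*(-1/4)) - 35840) = 1/((-21 - 3/4) - 35840) = 1/(-87/4 - 35840) = 1/(-143447/4) = -4/143447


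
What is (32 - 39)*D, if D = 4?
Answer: -28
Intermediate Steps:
(32 - 39)*D = (32 - 39)*4 = -7*4 = -28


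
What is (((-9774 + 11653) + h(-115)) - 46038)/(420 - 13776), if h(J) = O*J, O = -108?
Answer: 31739/13356 ≈ 2.3764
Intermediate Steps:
h(J) = -108*J
(((-9774 + 11653) + h(-115)) - 46038)/(420 - 13776) = (((-9774 + 11653) - 108*(-115)) - 46038)/(420 - 13776) = ((1879 + 12420) - 46038)/(-13356) = (14299 - 46038)*(-1/13356) = -31739*(-1/13356) = 31739/13356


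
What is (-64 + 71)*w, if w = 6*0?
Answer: 0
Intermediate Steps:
w = 0
(-64 + 71)*w = (-64 + 71)*0 = 7*0 = 0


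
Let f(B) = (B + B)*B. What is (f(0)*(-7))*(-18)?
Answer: 0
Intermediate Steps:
f(B) = 2*B**2 (f(B) = (2*B)*B = 2*B**2)
(f(0)*(-7))*(-18) = ((2*0**2)*(-7))*(-18) = ((2*0)*(-7))*(-18) = (0*(-7))*(-18) = 0*(-18) = 0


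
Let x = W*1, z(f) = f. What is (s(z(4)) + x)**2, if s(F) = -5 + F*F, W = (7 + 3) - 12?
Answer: 81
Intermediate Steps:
W = -2 (W = 10 - 12 = -2)
x = -2 (x = -2*1 = -2)
s(F) = -5 + F**2
(s(z(4)) + x)**2 = ((-5 + 4**2) - 2)**2 = ((-5 + 16) - 2)**2 = (11 - 2)**2 = 9**2 = 81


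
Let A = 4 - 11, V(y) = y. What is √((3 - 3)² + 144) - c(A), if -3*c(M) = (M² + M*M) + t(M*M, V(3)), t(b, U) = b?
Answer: 61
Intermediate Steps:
A = -7
c(M) = -M² (c(M) = -((M² + M*M) + M*M)/3 = -((M² + M²) + M²)/3 = -(2*M² + M²)/3 = -M²)
√((3 - 3)² + 144) - c(A) = √((3 - 3)² + 144) - (-1)*(-7)² = √(0² + 144) - (-1)*49 = √(0 + 144) - 1*(-49) = √144 + 49 = 12 + 49 = 61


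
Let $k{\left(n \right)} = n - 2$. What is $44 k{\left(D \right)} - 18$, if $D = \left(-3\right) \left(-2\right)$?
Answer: $158$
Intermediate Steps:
$D = 6$
$k{\left(n \right)} = -2 + n$
$44 k{\left(D \right)} - 18 = 44 \left(-2 + 6\right) - 18 = 44 \cdot 4 - 18 = 176 - 18 = 158$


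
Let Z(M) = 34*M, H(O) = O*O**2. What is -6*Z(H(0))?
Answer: 0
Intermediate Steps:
H(O) = O**3
-6*Z(H(0)) = -204*0**3 = -204*0 = -6*0 = 0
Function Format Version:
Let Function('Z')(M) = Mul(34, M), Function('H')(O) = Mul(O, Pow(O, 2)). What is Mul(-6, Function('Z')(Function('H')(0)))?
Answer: 0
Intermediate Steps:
Function('H')(O) = Pow(O, 3)
Mul(-6, Function('Z')(Function('H')(0))) = Mul(-6, Mul(34, Pow(0, 3))) = Mul(-6, Mul(34, 0)) = Mul(-6, 0) = 0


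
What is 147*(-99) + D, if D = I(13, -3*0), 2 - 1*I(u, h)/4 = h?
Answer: -14545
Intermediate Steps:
I(u, h) = 8 - 4*h
D = 8 (D = 8 - (-12)*0 = 8 - 4*0 = 8 + 0 = 8)
147*(-99) + D = 147*(-99) + 8 = -14553 + 8 = -14545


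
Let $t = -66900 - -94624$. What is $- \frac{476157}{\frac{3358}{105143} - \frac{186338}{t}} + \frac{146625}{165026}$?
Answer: $\frac{3470565827450462839}{48755279294662} \approx 71183.0$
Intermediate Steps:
$t = 27724$ ($t = -66900 + 94624 = 27724$)
$- \frac{476157}{\frac{3358}{105143} - \frac{186338}{t}} + \frac{146625}{165026} = - \frac{476157}{\frac{3358}{105143} - \frac{186338}{27724}} + \frac{146625}{165026} = - \frac{476157}{3358 \cdot \frac{1}{105143} - \frac{93169}{13862}} + 146625 \cdot \frac{1}{165026} = - \frac{476157}{\frac{3358}{105143} - \frac{93169}{13862}} + \frac{146625}{165026} = - \frac{476157}{- \frac{9749519571}{1457492266}} + \frac{146625}{165026} = \left(-476157\right) \left(- \frac{1457492266}{9749519571}\right) + \frac{146625}{165026} = \frac{21030155906114}{295439987} + \frac{146625}{165026} = \frac{3470565827450462839}{48755279294662}$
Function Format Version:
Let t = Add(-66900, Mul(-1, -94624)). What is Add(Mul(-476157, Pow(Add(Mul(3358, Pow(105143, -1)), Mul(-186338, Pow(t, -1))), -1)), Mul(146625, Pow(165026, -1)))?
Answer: Rational(3470565827450462839, 48755279294662) ≈ 71183.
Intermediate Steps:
t = 27724 (t = Add(-66900, 94624) = 27724)
Add(Mul(-476157, Pow(Add(Mul(3358, Pow(105143, -1)), Mul(-186338, Pow(t, -1))), -1)), Mul(146625, Pow(165026, -1))) = Add(Mul(-476157, Pow(Add(Mul(3358, Pow(105143, -1)), Mul(-186338, Pow(27724, -1))), -1)), Mul(146625, Pow(165026, -1))) = Add(Mul(-476157, Pow(Add(Mul(3358, Rational(1, 105143)), Mul(-186338, Rational(1, 27724))), -1)), Mul(146625, Rational(1, 165026))) = Add(Mul(-476157, Pow(Add(Rational(3358, 105143), Rational(-93169, 13862)), -1)), Rational(146625, 165026)) = Add(Mul(-476157, Pow(Rational(-9749519571, 1457492266), -1)), Rational(146625, 165026)) = Add(Mul(-476157, Rational(-1457492266, 9749519571)), Rational(146625, 165026)) = Add(Rational(21030155906114, 295439987), Rational(146625, 165026)) = Rational(3470565827450462839, 48755279294662)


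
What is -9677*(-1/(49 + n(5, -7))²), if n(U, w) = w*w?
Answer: 9677/9604 ≈ 1.0076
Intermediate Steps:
n(U, w) = w²
-9677*(-1/(49 + n(5, -7))²) = -9677*(-1/(49 + (-7)²)²) = -9677*(-1/(49 + 49)²) = -9677/((-1*98²)) = -9677/((-1*9604)) = -9677/(-9604) = -9677*(-1/9604) = 9677/9604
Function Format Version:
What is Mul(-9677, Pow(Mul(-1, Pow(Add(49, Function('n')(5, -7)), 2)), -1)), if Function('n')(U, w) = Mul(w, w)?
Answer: Rational(9677, 9604) ≈ 1.0076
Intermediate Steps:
Function('n')(U, w) = Pow(w, 2)
Mul(-9677, Pow(Mul(-1, Pow(Add(49, Function('n')(5, -7)), 2)), -1)) = Mul(-9677, Pow(Mul(-1, Pow(Add(49, Pow(-7, 2)), 2)), -1)) = Mul(-9677, Pow(Mul(-1, Pow(Add(49, 49), 2)), -1)) = Mul(-9677, Pow(Mul(-1, Pow(98, 2)), -1)) = Mul(-9677, Pow(Mul(-1, 9604), -1)) = Mul(-9677, Pow(-9604, -1)) = Mul(-9677, Rational(-1, 9604)) = Rational(9677, 9604)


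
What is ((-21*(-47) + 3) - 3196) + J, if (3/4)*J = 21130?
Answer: 77902/3 ≈ 25967.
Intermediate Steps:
J = 84520/3 (J = (4/3)*21130 = 84520/3 ≈ 28173.)
((-21*(-47) + 3) - 3196) + J = ((-21*(-47) + 3) - 3196) + 84520/3 = ((987 + 3) - 3196) + 84520/3 = (990 - 3196) + 84520/3 = -2206 + 84520/3 = 77902/3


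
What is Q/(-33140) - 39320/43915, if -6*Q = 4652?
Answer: -380704811/436602930 ≈ -0.87197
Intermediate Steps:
Q = -2326/3 (Q = -⅙*4652 = -2326/3 ≈ -775.33)
Q/(-33140) - 39320/43915 = -2326/3/(-33140) - 39320/43915 = -2326/3*(-1/33140) - 39320*1/43915 = 1163/49710 - 7864/8783 = -380704811/436602930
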